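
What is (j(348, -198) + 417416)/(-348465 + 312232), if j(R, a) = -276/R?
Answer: -12105041/1050757 ≈ -11.520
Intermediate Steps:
(j(348, -198) + 417416)/(-348465 + 312232) = (-276/348 + 417416)/(-348465 + 312232) = (-276*1/348 + 417416)/(-36233) = (-23/29 + 417416)*(-1/36233) = (12105041/29)*(-1/36233) = -12105041/1050757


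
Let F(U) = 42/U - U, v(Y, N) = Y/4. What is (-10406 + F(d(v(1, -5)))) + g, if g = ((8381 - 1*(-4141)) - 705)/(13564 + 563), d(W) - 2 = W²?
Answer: -8608465351/828784 ≈ -10387.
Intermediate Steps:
v(Y, N) = Y/4 (v(Y, N) = Y*(¼) = Y/4)
d(W) = 2 + W²
g = 3939/4709 (g = ((8381 + 4141) - 705)/14127 = (12522 - 705)*(1/14127) = 11817*(1/14127) = 3939/4709 ≈ 0.83648)
F(U) = -U + 42/U
(-10406 + F(d(v(1, -5)))) + g = (-10406 + (-(2 + ((¼)*1)²) + 42/(2 + ((¼)*1)²))) + 3939/4709 = (-10406 + (-(2 + (¼)²) + 42/(2 + (¼)²))) + 3939/4709 = (-10406 + (-(2 + 1/16) + 42/(2 + 1/16))) + 3939/4709 = (-10406 + (-1*33/16 + 42/(33/16))) + 3939/4709 = (-10406 + (-33/16 + 42*(16/33))) + 3939/4709 = (-10406 + (-33/16 + 224/11)) + 3939/4709 = (-10406 + 3221/176) + 3939/4709 = -1828235/176 + 3939/4709 = -8608465351/828784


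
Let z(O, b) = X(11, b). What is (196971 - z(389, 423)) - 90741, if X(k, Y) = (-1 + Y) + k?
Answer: 105797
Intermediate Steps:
X(k, Y) = -1 + Y + k
z(O, b) = 10 + b (z(O, b) = -1 + b + 11 = 10 + b)
(196971 - z(389, 423)) - 90741 = (196971 - (10 + 423)) - 90741 = (196971 - 1*433) - 90741 = (196971 - 433) - 90741 = 196538 - 90741 = 105797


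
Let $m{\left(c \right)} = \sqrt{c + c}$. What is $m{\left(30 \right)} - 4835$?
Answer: $-4835 + 2 \sqrt{15} \approx -4827.3$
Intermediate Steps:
$m{\left(c \right)} = \sqrt{2} \sqrt{c}$ ($m{\left(c \right)} = \sqrt{2 c} = \sqrt{2} \sqrt{c}$)
$m{\left(30 \right)} - 4835 = \sqrt{2} \sqrt{30} - 4835 = 2 \sqrt{15} - 4835 = -4835 + 2 \sqrt{15}$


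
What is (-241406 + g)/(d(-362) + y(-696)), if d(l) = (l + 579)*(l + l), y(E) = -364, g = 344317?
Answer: -102911/157472 ≈ -0.65352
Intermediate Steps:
d(l) = 2*l*(579 + l) (d(l) = (579 + l)*(2*l) = 2*l*(579 + l))
(-241406 + g)/(d(-362) + y(-696)) = (-241406 + 344317)/(2*(-362)*(579 - 362) - 364) = 102911/(2*(-362)*217 - 364) = 102911/(-157108 - 364) = 102911/(-157472) = 102911*(-1/157472) = -102911/157472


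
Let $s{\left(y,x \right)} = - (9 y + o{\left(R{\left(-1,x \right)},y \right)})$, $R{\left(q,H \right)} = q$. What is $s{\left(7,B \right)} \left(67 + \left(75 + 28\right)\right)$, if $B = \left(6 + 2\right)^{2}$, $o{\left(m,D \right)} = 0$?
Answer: $-10710$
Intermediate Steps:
$B = 64$ ($B = 8^{2} = 64$)
$s{\left(y,x \right)} = - 9 y$ ($s{\left(y,x \right)} = - (9 y + 0) = - 9 y$)
$s{\left(7,B \right)} \left(67 + \left(75 + 28\right)\right) = \left(-9\right) 7 \left(67 + \left(75 + 28\right)\right) = - 63 \left(67 + 103\right) = \left(-63\right) 170 = -10710$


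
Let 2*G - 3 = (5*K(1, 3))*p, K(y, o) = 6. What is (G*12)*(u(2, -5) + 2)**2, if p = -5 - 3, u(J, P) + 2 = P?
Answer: -35550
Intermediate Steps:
u(J, P) = -2 + P
p = -8
G = -237/2 (G = 3/2 + ((5*6)*(-8))/2 = 3/2 + (30*(-8))/2 = 3/2 + (1/2)*(-240) = 3/2 - 120 = -237/2 ≈ -118.50)
(G*12)*(u(2, -5) + 2)**2 = (-237/2*12)*((-2 - 5) + 2)**2 = -1422*(-7 + 2)**2 = -1422*(-5)**2 = -1422*25 = -35550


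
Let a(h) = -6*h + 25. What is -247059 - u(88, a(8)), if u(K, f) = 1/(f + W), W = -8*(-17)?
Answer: -27917668/113 ≈ -2.4706e+5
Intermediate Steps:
W = 136
a(h) = 25 - 6*h
u(K, f) = 1/(136 + f) (u(K, f) = 1/(f + 136) = 1/(136 + f))
-247059 - u(88, a(8)) = -247059 - 1/(136 + (25 - 6*8)) = -247059 - 1/(136 + (25 - 48)) = -247059 - 1/(136 - 23) = -247059 - 1/113 = -27917668/113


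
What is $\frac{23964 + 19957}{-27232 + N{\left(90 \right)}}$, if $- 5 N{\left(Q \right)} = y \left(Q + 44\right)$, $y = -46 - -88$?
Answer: $- \frac{219605}{141788} \approx -1.5488$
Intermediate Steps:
$y = 42$ ($y = -46 + 88 = 42$)
$N{\left(Q \right)} = - \frac{1848}{5} - \frac{42 Q}{5}$ ($N{\left(Q \right)} = - \frac{42 \left(Q + 44\right)}{5} = - \frac{42 \left(44 + Q\right)}{5} = - \frac{1848 + 42 Q}{5} = - \frac{1848}{5} - \frac{42 Q}{5}$)
$\frac{23964 + 19957}{-27232 + N{\left(90 \right)}} = \frac{23964 + 19957}{-27232 - \frac{5628}{5}} = \frac{43921}{-27232 - \frac{5628}{5}} = \frac{43921}{- \frac{141788}{5}} = 43921 \left(- \frac{5}{141788}\right) = - \frac{219605}{141788}$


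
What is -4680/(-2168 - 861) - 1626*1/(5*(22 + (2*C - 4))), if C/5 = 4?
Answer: -137229/33785 ≈ -4.0618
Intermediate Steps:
C = 20 (C = 5*4 = 20)
-4680/(-2168 - 861) - 1626*1/(5*(22 + (2*C - 4))) = -4680/(-2168 - 861) - 1626*1/(5*(22 + (2*20 - 4))) = -4680/(-3029) - 1626*1/(5*(22 + (40 - 4))) = -4680*(-1/3029) - 1626*1/(5*(22 + 36)) = 360/233 - 1626/(5*58) = 360/233 - 1626/290 = 360/233 - 1626*1/290 = 360/233 - 813/145 = -137229/33785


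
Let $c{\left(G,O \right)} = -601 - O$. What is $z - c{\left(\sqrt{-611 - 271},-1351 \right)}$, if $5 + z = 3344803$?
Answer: $3344048$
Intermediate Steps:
$z = 3344798$ ($z = -5 + 3344803 = 3344798$)
$z - c{\left(\sqrt{-611 - 271},-1351 \right)} = 3344798 - \left(-601 - -1351\right) = 3344798 - \left(-601 + 1351\right) = 3344798 - 750 = 3344048$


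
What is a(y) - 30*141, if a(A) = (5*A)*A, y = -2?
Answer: -4210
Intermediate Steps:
a(A) = 5*A²
a(y) - 30*141 = 5*(-2)² - 30*141 = 5*4 - 4230 = 20 - 4230 = -4210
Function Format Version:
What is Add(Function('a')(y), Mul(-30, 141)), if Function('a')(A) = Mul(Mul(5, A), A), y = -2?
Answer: -4210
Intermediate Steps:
Function('a')(A) = Mul(5, Pow(A, 2))
Add(Function('a')(y), Mul(-30, 141)) = Add(Mul(5, Pow(-2, 2)), Mul(-30, 141)) = Add(Mul(5, 4), -4230) = Add(20, -4230) = -4210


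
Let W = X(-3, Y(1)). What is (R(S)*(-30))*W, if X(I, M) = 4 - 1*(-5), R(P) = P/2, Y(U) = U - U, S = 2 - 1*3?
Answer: 135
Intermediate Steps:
S = -1 (S = 2 - 3 = -1)
Y(U) = 0
R(P) = P/2 (R(P) = P*(1/2) = P/2)
X(I, M) = 9 (X(I, M) = 4 + 5 = 9)
W = 9
(R(S)*(-30))*W = (((1/2)*(-1))*(-30))*9 = -1/2*(-30)*9 = 15*9 = 135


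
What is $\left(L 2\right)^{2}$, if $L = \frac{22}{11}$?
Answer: $16$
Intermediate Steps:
$L = 2$ ($L = 22 \cdot \frac{1}{11} = 2$)
$\left(L 2\right)^{2} = \left(2 \cdot 2\right)^{2} = 4^{2} = 16$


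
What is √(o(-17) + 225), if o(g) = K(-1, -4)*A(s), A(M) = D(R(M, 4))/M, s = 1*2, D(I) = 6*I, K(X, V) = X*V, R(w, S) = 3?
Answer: 3*√29 ≈ 16.155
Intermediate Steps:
K(X, V) = V*X
s = 2
A(M) = 18/M (A(M) = (6*3)/M = 18/M)
o(g) = 36 (o(g) = (-4*(-1))*(18/2) = 4*(18*(½)) = 4*9 = 36)
√(o(-17) + 225) = √(36 + 225) = √261 = 3*√29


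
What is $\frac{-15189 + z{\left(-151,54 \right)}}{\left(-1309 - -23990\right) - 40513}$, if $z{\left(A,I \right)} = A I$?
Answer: $\frac{7781}{5944} \approx 1.3091$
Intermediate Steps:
$\frac{-15189 + z{\left(-151,54 \right)}}{\left(-1309 - -23990\right) - 40513} = \frac{-15189 - 8154}{\left(-1309 - -23990\right) - 40513} = \frac{-15189 - 8154}{\left(-1309 + 23990\right) - 40513} = - \frac{23343}{22681 - 40513} = - \frac{23343}{-17832} = \left(-23343\right) \left(- \frac{1}{17832}\right) = \frac{7781}{5944}$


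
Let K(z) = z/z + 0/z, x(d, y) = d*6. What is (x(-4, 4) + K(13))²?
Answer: 529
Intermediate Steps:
x(d, y) = 6*d
K(z) = 1 (K(z) = 1 + 0 = 1)
(x(-4, 4) + K(13))² = (6*(-4) + 1)² = (-24 + 1)² = (-23)² = 529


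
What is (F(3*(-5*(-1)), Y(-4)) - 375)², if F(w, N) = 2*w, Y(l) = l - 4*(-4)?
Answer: 119025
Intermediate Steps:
Y(l) = 16 + l (Y(l) = l + 16 = 16 + l)
(F(3*(-5*(-1)), Y(-4)) - 375)² = (2*(3*(-5*(-1))) - 375)² = (2*(3*5) - 375)² = (2*15 - 375)² = (30 - 375)² = (-345)² = 119025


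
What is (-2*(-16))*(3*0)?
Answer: 0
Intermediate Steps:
(-2*(-16))*(3*0) = 32*0 = 0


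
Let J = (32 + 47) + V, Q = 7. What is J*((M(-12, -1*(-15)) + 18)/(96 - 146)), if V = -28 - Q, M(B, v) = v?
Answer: -726/25 ≈ -29.040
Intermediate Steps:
V = -35 (V = -28 - 1*7 = -28 - 7 = -35)
J = 44 (J = (32 + 47) - 35 = 79 - 35 = 44)
J*((M(-12, -1*(-15)) + 18)/(96 - 146)) = 44*((-1*(-15) + 18)/(96 - 146)) = 44*((15 + 18)/(-50)) = 44*(33*(-1/50)) = 44*(-33/50) = -726/25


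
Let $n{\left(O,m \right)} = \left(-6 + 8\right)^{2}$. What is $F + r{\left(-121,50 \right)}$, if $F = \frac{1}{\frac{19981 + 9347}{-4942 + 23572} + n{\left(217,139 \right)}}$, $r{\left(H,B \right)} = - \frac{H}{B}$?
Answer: $\frac{1124759}{432700} \approx 2.5994$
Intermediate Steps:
$n{\left(O,m \right)} = 4$ ($n{\left(O,m \right)} = 2^{2} = 4$)
$r{\left(H,B \right)} = - \frac{H}{B}$
$F = \frac{3105}{17308}$ ($F = \frac{1}{\frac{19981 + 9347}{-4942 + 23572} + 4} = \frac{1}{\frac{29328}{18630} + 4} = \frac{1}{29328 \cdot \frac{1}{18630} + 4} = \frac{1}{\frac{4888}{3105} + 4} = \frac{1}{\frac{17308}{3105}} = \frac{3105}{17308} \approx 0.1794$)
$F + r{\left(-121,50 \right)} = \frac{3105}{17308} - - \frac{121}{50} = \frac{3105}{17308} - \left(-121\right) \frac{1}{50} = \frac{3105}{17308} + \frac{121}{50} = \frac{1124759}{432700}$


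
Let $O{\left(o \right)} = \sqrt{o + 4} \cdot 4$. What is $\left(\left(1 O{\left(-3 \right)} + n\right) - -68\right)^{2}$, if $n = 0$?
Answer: $5184$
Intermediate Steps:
$O{\left(o \right)} = 4 \sqrt{4 + o}$ ($O{\left(o \right)} = \sqrt{4 + o} 4 = 4 \sqrt{4 + o}$)
$\left(\left(1 O{\left(-3 \right)} + n\right) - -68\right)^{2} = \left(\left(1 \cdot 4 \sqrt{4 - 3} + 0\right) - -68\right)^{2} = \left(\left(1 \cdot 4 \sqrt{1} + 0\right) + 68\right)^{2} = \left(\left(1 \cdot 4 \cdot 1 + 0\right) + 68\right)^{2} = \left(\left(1 \cdot 4 + 0\right) + 68\right)^{2} = \left(\left(4 + 0\right) + 68\right)^{2} = \left(4 + 68\right)^{2} = 72^{2} = 5184$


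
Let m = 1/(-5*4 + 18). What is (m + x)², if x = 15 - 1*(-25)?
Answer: 6241/4 ≈ 1560.3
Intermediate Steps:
m = -½ (m = 1/(-20 + 18) = 1/(-2) = -½ ≈ -0.50000)
x = 40 (x = 15 + 25 = 40)
(m + x)² = (-½ + 40)² = (79/2)² = 6241/4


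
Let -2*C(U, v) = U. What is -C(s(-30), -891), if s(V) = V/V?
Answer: 1/2 ≈ 0.50000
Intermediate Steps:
s(V) = 1
C(U, v) = -U/2
-C(s(-30), -891) = -(-1)/2 = -1*(-1/2) = 1/2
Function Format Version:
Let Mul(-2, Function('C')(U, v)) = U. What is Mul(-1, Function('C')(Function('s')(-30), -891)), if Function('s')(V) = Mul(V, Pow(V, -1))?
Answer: Rational(1, 2) ≈ 0.50000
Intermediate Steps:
Function('s')(V) = 1
Function('C')(U, v) = Mul(Rational(-1, 2), U)
Mul(-1, Function('C')(Function('s')(-30), -891)) = Mul(-1, Mul(Rational(-1, 2), 1)) = Mul(-1, Rational(-1, 2)) = Rational(1, 2)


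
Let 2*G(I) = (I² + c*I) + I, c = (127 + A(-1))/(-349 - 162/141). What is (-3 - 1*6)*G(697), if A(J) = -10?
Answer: -72023367951/32914 ≈ -2.1882e+6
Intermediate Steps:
c = -5499/16457 (c = (127 - 10)/(-349 - 162/141) = 117/(-349 - 162*1/141) = 117/(-349 - 54/47) = 117/(-16457/47) = 117*(-47/16457) = -5499/16457 ≈ -0.33414)
G(I) = I²/2 + 5479*I/16457 (G(I) = ((I² - 5499*I/16457) + I)/2 = (I² + 10958*I/16457)/2 = I²/2 + 5479*I/16457)
(-3 - 1*6)*G(697) = (-3 - 1*6)*((1/32914)*697*(10958 + 16457*697)) = (-3 - 6)*((1/32914)*697*(10958 + 11470529)) = -9*697*11481487/32914 = -9*8002596439/32914 = -72023367951/32914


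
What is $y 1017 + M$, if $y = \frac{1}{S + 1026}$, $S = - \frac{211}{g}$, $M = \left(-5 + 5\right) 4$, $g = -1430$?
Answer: $\frac{1454310}{1467391} \approx 0.99109$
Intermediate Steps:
$M = 0$ ($M = 0 \cdot 4 = 0$)
$S = \frac{211}{1430}$ ($S = - \frac{211}{-1430} = \left(-211\right) \left(- \frac{1}{1430}\right) = \frac{211}{1430} \approx 0.14755$)
$y = \frac{1430}{1467391}$ ($y = \frac{1}{\frac{211}{1430} + 1026} = \frac{1}{\frac{1467391}{1430}} = \frac{1430}{1467391} \approx 0.00097452$)
$y 1017 + M = \frac{1430}{1467391} \cdot 1017 + 0 = \frac{1454310}{1467391} + 0 = \frac{1454310}{1467391}$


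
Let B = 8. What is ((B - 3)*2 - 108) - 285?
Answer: -383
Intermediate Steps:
((B - 3)*2 - 108) - 285 = ((8 - 3)*2 - 108) - 285 = (5*2 - 108) - 285 = (10 - 108) - 285 = -98 - 285 = -383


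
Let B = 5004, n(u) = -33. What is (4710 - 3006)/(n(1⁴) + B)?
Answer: 568/1657 ≈ 0.34279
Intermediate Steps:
(4710 - 3006)/(n(1⁴) + B) = (4710 - 3006)/(-33 + 5004) = 1704/4971 = 1704*(1/4971) = 568/1657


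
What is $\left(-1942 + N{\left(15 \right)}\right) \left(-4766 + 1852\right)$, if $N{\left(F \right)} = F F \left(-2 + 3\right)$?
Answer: $5003338$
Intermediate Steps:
$N{\left(F \right)} = F^{2}$ ($N{\left(F \right)} = F^{2} \cdot 1 = F^{2}$)
$\left(-1942 + N{\left(15 \right)}\right) \left(-4766 + 1852\right) = \left(-1942 + 15^{2}\right) \left(-4766 + 1852\right) = \left(-1942 + 225\right) \left(-2914\right) = \left(-1717\right) \left(-2914\right) = 5003338$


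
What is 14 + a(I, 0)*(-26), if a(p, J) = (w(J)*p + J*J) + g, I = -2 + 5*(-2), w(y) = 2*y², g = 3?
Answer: -64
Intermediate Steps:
I = -12 (I = -2 - 10 = -12)
a(p, J) = 3 + J² + 2*p*J² (a(p, J) = ((2*J²)*p + J*J) + 3 = (2*p*J² + J²) + 3 = (J² + 2*p*J²) + 3 = 3 + J² + 2*p*J²)
14 + a(I, 0)*(-26) = 14 + (3 + 0² + 2*(-12)*0²)*(-26) = 14 + (3 + 0 + 2*(-12)*0)*(-26) = 14 + (3 + 0 + 0)*(-26) = 14 + 3*(-26) = 14 - 78 = -64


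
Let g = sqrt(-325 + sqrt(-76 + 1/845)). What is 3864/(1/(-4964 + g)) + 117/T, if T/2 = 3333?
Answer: -42619950873/2222 + 3864*5**(3/4)*sqrt(-54925*sqrt(5) + 13*I*sqrt(64219))/65 ≈ -1.918e+7 + 69666.0*I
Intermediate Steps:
T = 6666 (T = 2*3333 = 6666)
g = sqrt(-325 + I*sqrt(321095)/65) (g = sqrt(-325 + sqrt(-76 + 1/845)) = sqrt(-325 + sqrt(-64219/845)) = sqrt(-325 + I*sqrt(321095)/65) ≈ 0.2418 + 18.029*I)
3864/(1/(-4964 + g)) + 117/T = 3864/(1/(-4964 + 5**(3/4)*sqrt(-54925*sqrt(5) + 13*I*sqrt(64219))/65)) + 117/6666 = 3864*(-4964 + 5**(3/4)*sqrt(-54925*sqrt(5) + 13*I*sqrt(64219))/65) + 117*(1/6666) = (-19180896 + 3864*5**(3/4)*sqrt(-54925*sqrt(5) + 13*I*sqrt(64219))/65) + 39/2222 = -42619950873/2222 + 3864*5**(3/4)*sqrt(-54925*sqrt(5) + 13*I*sqrt(64219))/65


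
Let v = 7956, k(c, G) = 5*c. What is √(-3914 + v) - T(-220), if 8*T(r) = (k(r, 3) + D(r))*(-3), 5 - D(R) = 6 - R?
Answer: -3963/8 + √4042 ≈ -431.80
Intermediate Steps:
D(R) = -1 + R (D(R) = 5 - (6 - R) = 5 + (-6 + R) = -1 + R)
T(r) = 3/8 - 9*r/4 (T(r) = ((5*r + (-1 + r))*(-3))/8 = ((-1 + 6*r)*(-3))/8 = (3 - 18*r)/8 = 3/8 - 9*r/4)
√(-3914 + v) - T(-220) = √(-3914 + 7956) - (3/8 - 9/4*(-220)) = √4042 - (3/8 + 495) = √4042 - 1*3963/8 = √4042 - 3963/8 = -3963/8 + √4042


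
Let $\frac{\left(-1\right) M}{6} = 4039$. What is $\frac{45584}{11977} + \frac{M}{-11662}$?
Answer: $\frac{8386237}{1425263} \approx 5.884$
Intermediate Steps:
$M = -24234$ ($M = \left(-6\right) 4039 = -24234$)
$\frac{45584}{11977} + \frac{M}{-11662} = \frac{45584}{11977} - \frac{24234}{-11662} = 45584 \cdot \frac{1}{11977} - - \frac{1731}{833} = \frac{6512}{1711} + \frac{1731}{833} = \frac{8386237}{1425263}$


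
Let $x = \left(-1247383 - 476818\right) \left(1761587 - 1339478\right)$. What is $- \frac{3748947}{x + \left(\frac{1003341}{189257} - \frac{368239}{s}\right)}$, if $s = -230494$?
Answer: $\frac{163538826491585226}{31748563581740035321945} \approx 5.1511 \cdot 10^{-6}$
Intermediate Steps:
$x = -727800759909$ ($x = \left(-1724201\right) 422109 = -727800759909$)
$- \frac{3748947}{x + \left(\frac{1003341}{189257} - \frac{368239}{s}\right)} = - \frac{3748947}{-727800759909 + \left(\frac{1003341}{189257} - \frac{368239}{-230494}\right)} = - \frac{3748947}{-727800759909 + \left(1003341 \cdot \frac{1}{189257} - - \frac{368239}{230494}\right)} = - \frac{3748947}{-727800759909 + \left(\frac{1003341}{189257} + \frac{368239}{230494}\right)} = - \frac{3748947}{-727800759909 + \frac{300955888877}{43622602958}} = - \frac{3748947}{- \frac{31748563581740035321945}{43622602958}} = \left(-3748947\right) \left(- \frac{43622602958}{31748563581740035321945}\right) = \frac{163538826491585226}{31748563581740035321945}$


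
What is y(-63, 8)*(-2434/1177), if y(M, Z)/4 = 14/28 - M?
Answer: -618236/1177 ≈ -525.26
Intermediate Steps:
y(M, Z) = 2 - 4*M (y(M, Z) = 4*(14/28 - M) = 4*(14*(1/28) - M) = 4*(½ - M) = 2 - 4*M)
y(-63, 8)*(-2434/1177) = (2 - 4*(-63))*(-2434/1177) = (2 + 252)*(-2434*1/1177) = 254*(-2434/1177) = -618236/1177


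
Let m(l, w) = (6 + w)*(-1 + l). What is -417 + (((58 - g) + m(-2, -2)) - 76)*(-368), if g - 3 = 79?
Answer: 40799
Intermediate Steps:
g = 82 (g = 3 + 79 = 82)
m(l, w) = (-1 + l)*(6 + w)
-417 + (((58 - g) + m(-2, -2)) - 76)*(-368) = -417 + (((58 - 1*82) + (-6 - 1*(-2) + 6*(-2) - 2*(-2))) - 76)*(-368) = -417 + (((58 - 82) + (-6 + 2 - 12 + 4)) - 76)*(-368) = -417 + ((-24 - 12) - 76)*(-368) = -417 + (-36 - 76)*(-368) = -417 - 112*(-368) = -417 + 41216 = 40799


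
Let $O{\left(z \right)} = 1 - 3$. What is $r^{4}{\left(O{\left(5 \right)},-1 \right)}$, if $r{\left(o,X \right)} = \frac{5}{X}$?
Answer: $625$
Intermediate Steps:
$O{\left(z \right)} = -2$
$r^{4}{\left(O{\left(5 \right)},-1 \right)} = \left(\frac{5}{-1}\right)^{4} = \left(5 \left(-1\right)\right)^{4} = \left(-5\right)^{4} = 625$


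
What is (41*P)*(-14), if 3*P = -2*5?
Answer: 5740/3 ≈ 1913.3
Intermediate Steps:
P = -10/3 (P = (-2*5)/3 = (1/3)*(-10) = -10/3 ≈ -3.3333)
(41*P)*(-14) = (41*(-10/3))*(-14) = -410/3*(-14) = 5740/3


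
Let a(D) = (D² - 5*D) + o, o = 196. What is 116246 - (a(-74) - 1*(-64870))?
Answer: 45334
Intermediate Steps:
a(D) = 196 + D² - 5*D (a(D) = (D² - 5*D) + 196 = 196 + D² - 5*D)
116246 - (a(-74) - 1*(-64870)) = 116246 - ((196 + (-74)² - 5*(-74)) - 1*(-64870)) = 116246 - ((196 + 5476 + 370) + 64870) = 116246 - (6042 + 64870) = 116246 - 1*70912 = 116246 - 70912 = 45334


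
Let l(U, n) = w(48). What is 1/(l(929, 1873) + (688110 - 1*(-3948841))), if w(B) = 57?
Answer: 1/4637008 ≈ 2.1566e-7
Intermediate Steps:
l(U, n) = 57
1/(l(929, 1873) + (688110 - 1*(-3948841))) = 1/(57 + (688110 - 1*(-3948841))) = 1/(57 + (688110 + 3948841)) = 1/(57 + 4636951) = 1/4637008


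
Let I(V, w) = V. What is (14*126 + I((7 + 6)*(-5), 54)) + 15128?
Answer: 16827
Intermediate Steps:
(14*126 + I((7 + 6)*(-5), 54)) + 15128 = (14*126 + (7 + 6)*(-5)) + 15128 = (1764 + 13*(-5)) + 15128 = (1764 - 65) + 15128 = 1699 + 15128 = 16827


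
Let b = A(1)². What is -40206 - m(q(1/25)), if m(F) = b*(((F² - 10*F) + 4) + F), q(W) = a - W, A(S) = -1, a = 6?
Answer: -25119926/625 ≈ -40192.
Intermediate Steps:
q(W) = 6 - W
b = 1 (b = (-1)² = 1)
m(F) = 4 + F² - 9*F (m(F) = 1*(((F² - 10*F) + 4) + F) = 1*((4 + F² - 10*F) + F) = 1*(4 + F² - 9*F) = 4 + F² - 9*F)
-40206 - m(q(1/25)) = -40206 - (4 + (6 - 1/25)² - 9*(6 - 1/25)) = -40206 - (4 + (149/25)² - 9*149/25) = -40206 - (4 + 22201/625 - 1341/25) = -40206 - 1*(-8824/625) = -40206 + 8824/625 = -25119926/625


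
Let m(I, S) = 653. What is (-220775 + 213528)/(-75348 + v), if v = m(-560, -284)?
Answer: 7247/74695 ≈ 0.097021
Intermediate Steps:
v = 653
(-220775 + 213528)/(-75348 + v) = (-220775 + 213528)/(-75348 + 653) = -7247/(-74695) = -7247*(-1/74695) = 7247/74695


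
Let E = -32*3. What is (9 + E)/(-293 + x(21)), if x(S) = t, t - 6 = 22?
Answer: 87/265 ≈ 0.32830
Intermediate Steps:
t = 28 (t = 6 + 22 = 28)
x(S) = 28
E = -96
(9 + E)/(-293 + x(21)) = (9 - 96)/(-293 + 28) = -87/(-265) = -87*(-1/265) = 87/265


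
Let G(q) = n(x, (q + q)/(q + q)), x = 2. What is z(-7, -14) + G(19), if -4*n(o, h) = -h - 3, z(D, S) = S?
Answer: -13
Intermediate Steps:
n(o, h) = ¾ + h/4 (n(o, h) = -(-h - 3)/4 = -(-3 - h)/4 = ¾ + h/4)
G(q) = 1 (G(q) = ¾ + ((q + q)/(q + q))/4 = ¾ + ((2*q)/((2*q)))/4 = ¾ + ((2*q)*(1/(2*q)))/4 = ¾ + (¼)*1 = ¾ + ¼ = 1)
z(-7, -14) + G(19) = -14 + 1 = -13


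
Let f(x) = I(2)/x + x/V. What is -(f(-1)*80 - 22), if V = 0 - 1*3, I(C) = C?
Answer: 466/3 ≈ 155.33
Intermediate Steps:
V = -3 (V = 0 - 3 = -3)
f(x) = 2/x - x/3 (f(x) = 2/x + x/(-3) = 2/x + x*(-⅓) = 2/x - x/3)
-(f(-1)*80 - 22) = -((2/(-1) - ⅓*(-1))*80 - 22) = -((2*(-1) + ⅓)*80 - 22) = -((-2 + ⅓)*80 - 22) = -(-5/3*80 - 22) = -(-400/3 - 22) = -1*(-466/3) = 466/3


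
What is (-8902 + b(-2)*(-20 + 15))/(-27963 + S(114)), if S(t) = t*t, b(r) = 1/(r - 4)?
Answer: 53407/89802 ≈ 0.59472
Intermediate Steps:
b(r) = 1/(-4 + r)
S(t) = t²
(-8902 + b(-2)*(-20 + 15))/(-27963 + S(114)) = (-8902 + (-20 + 15)/(-4 - 2))/(-27963 + 114²) = (-8902 - 5/(-6))/(-27963 + 12996) = (-8902 - ⅙*(-5))/(-14967) = (-8902 + ⅚)*(-1/14967) = -53407/6*(-1/14967) = 53407/89802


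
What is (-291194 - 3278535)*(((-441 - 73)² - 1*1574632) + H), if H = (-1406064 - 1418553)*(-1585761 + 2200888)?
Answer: 6202402323345873555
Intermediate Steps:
H = -1737498181359 (H = -2824617*615127 = -1737498181359)
(-291194 - 3278535)*(((-441 - 73)² - 1*1574632) + H) = (-291194 - 3278535)*(((-441 - 73)² - 1*1574632) - 1737498181359) = -3569729*(((-514)² - 1574632) - 1737498181359) = -3569729*((264196 - 1574632) - 1737498181359) = -3569729*(-1310436 - 1737498181359) = -3569729*(-1737499491795) = 6202402323345873555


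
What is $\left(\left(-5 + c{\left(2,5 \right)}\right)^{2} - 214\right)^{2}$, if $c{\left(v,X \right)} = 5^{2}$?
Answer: $34596$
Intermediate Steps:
$c{\left(v,X \right)} = 25$
$\left(\left(-5 + c{\left(2,5 \right)}\right)^{2} - 214\right)^{2} = \left(\left(-5 + 25\right)^{2} - 214\right)^{2} = \left(20^{2} - 214\right)^{2} = \left(400 - 214\right)^{2} = 186^{2} = 34596$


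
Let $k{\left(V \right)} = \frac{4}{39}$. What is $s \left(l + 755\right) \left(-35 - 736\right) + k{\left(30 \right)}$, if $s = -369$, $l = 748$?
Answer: $\frac{16676477887}{39} \approx 4.276 \cdot 10^{8}$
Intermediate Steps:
$k{\left(V \right)} = \frac{4}{39}$ ($k{\left(V \right)} = 4 \cdot \frac{1}{39} = \frac{4}{39}$)
$s \left(l + 755\right) \left(-35 - 736\right) + k{\left(30 \right)} = - 369 \left(748 + 755\right) \left(-35 - 736\right) + \frac{4}{39} = - 369 \cdot 1503 \left(-771\right) + \frac{4}{39} = \left(-369\right) \left(-1158813\right) + \frac{4}{39} = 427601997 + \frac{4}{39} = \frac{16676477887}{39}$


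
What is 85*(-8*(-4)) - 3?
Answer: 2717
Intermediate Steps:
85*(-8*(-4)) - 3 = 85*32 - 3 = 2720 - 3 = 2717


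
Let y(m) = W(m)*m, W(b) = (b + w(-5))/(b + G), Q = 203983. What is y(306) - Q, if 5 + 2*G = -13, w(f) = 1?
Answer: -6721001/33 ≈ -2.0367e+5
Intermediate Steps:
G = -9 (G = -5/2 + (½)*(-13) = -5/2 - 13/2 = -9)
W(b) = (1 + b)/(-9 + b) (W(b) = (b + 1)/(b - 9) = (1 + b)/(-9 + b))
y(m) = m*(1 + m)/(-9 + m) (y(m) = ((1 + m)/(-9 + m))*m = m*(1 + m)/(-9 + m))
y(306) - Q = 306*(1 + 306)/(-9 + 306) - 1*203983 = 306*307/297 - 203983 = 306*(1/297)*307 - 203983 = 10438/33 - 203983 = -6721001/33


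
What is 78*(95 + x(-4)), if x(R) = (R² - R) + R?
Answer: 8658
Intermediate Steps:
x(R) = R²
78*(95 + x(-4)) = 78*(95 + (-4)²) = 78*(95 + 16) = 78*111 = 8658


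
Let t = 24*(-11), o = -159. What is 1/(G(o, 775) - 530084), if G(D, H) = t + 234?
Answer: -1/530114 ≈ -1.8864e-6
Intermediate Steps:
t = -264
G(D, H) = -30 (G(D, H) = -264 + 234 = -30)
1/(G(o, 775) - 530084) = 1/(-30 - 530084) = 1/(-530114) = -1/530114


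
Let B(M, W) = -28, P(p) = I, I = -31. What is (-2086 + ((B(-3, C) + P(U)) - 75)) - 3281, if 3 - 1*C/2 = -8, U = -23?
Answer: -5501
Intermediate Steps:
C = 22 (C = 6 - 2*(-8) = 6 + 16 = 22)
P(p) = -31
(-2086 + ((B(-3, C) + P(U)) - 75)) - 3281 = (-2086 + ((-28 - 31) - 75)) - 3281 = (-2086 + (-59 - 75)) - 3281 = (-2086 - 134) - 3281 = -2220 - 3281 = -5501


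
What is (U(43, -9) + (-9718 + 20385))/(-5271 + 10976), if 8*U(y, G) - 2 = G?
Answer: 85329/45640 ≈ 1.8696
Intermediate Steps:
U(y, G) = 1/4 + G/8
(U(43, -9) + (-9718 + 20385))/(-5271 + 10976) = ((1/4 + (1/8)*(-9)) + (-9718 + 20385))/(-5271 + 10976) = ((1/4 - 9/8) + 10667)/5705 = (-7/8 + 10667)*(1/5705) = (85329/8)*(1/5705) = 85329/45640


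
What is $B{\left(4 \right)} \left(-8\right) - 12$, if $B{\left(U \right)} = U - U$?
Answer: $-12$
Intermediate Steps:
$B{\left(U \right)} = 0$
$B{\left(4 \right)} \left(-8\right) - 12 = 0 \left(-8\right) - 12 = 0 - 12 = -12$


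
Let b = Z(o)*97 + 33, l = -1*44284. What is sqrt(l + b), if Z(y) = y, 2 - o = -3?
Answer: I*sqrt(43766) ≈ 209.2*I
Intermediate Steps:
o = 5 (o = 2 - 1*(-3) = 2 + 3 = 5)
l = -44284
b = 518 (b = 5*97 + 33 = 485 + 33 = 518)
sqrt(l + b) = sqrt(-44284 + 518) = sqrt(-43766) = I*sqrt(43766)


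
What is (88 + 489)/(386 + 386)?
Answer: 577/772 ≈ 0.74741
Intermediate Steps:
(88 + 489)/(386 + 386) = 577/772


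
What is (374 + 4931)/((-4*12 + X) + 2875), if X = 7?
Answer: 5305/2834 ≈ 1.8719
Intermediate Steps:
(374 + 4931)/((-4*12 + X) + 2875) = (374 + 4931)/((-4*12 + 7) + 2875) = 5305/((-48 + 7) + 2875) = 5305/(-41 + 2875) = 5305/2834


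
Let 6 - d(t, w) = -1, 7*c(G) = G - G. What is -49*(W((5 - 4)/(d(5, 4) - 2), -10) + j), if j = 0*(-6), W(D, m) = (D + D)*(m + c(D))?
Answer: 196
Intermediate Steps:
c(G) = 0 (c(G) = (G - G)/7 = (⅐)*0 = 0)
d(t, w) = 7 (d(t, w) = 6 - 1*(-1) = 6 + 1 = 7)
W(D, m) = 2*D*m (W(D, m) = (D + D)*(m + 0) = (2*D)*m = 2*D*m)
j = 0
-49*(W((5 - 4)/(d(5, 4) - 2), -10) + j) = -49*(2*((5 - 4)/(7 - 2))*(-10) + 0) = -49*(2*(1/5)*(-10) + 0) = -49*(2*(1*(⅕))*(-10) + 0) = -49*(2*(⅕)*(-10) + 0) = -49*(-4 + 0) = -49*(-4) = 196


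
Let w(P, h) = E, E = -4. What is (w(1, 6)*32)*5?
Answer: -640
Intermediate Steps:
w(P, h) = -4
(w(1, 6)*32)*5 = -4*32*5 = -128*5 = -640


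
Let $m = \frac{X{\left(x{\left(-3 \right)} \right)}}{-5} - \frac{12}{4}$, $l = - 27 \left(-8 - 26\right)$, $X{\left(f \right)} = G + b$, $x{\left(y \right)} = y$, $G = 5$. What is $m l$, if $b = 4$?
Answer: $- \frac{22032}{5} \approx -4406.4$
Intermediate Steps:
$X{\left(f \right)} = 9$ ($X{\left(f \right)} = 5 + 4 = 9$)
$l = 918$ ($l = \left(-27\right) \left(-34\right) = 918$)
$m = - \frac{24}{5}$ ($m = \frac{9}{-5} - \frac{12}{4} = 9 \left(- \frac{1}{5}\right) - 3 = - \frac{9}{5} - 3 = - \frac{24}{5} \approx -4.8$)
$m l = \left(- \frac{24}{5}\right) 918 = - \frac{22032}{5}$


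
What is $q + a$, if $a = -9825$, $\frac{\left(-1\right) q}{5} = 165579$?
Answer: $-837720$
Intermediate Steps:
$q = -827895$ ($q = \left(-5\right) 165579 = -827895$)
$q + a = -827895 - 9825 = -837720$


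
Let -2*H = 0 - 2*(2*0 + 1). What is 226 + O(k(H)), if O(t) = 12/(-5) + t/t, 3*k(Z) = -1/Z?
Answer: 1123/5 ≈ 224.60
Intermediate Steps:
H = 1 (H = -(0 - 2*(2*0 + 1))/2 = -(0 - 2*(0 + 1))/2 = -(0 - 2*1)/2 = -(0 - 2)/2 = -½*(-2) = 1)
k(Z) = -1/(3*Z) (k(Z) = (-1/Z)/3 = -1/(3*Z))
O(t) = -7/5 (O(t) = 12*(-⅕) + 1 = -12/5 + 1 = -7/5)
226 + O(k(H)) = 226 - 7/5 = 1123/5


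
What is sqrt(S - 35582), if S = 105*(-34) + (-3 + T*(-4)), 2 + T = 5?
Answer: I*sqrt(39167) ≈ 197.91*I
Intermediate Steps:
T = 3 (T = -2 + 5 = 3)
S = -3585 (S = 105*(-34) + (-3 + 3*(-4)) = -3570 + (-3 - 12) = -3570 - 15 = -3585)
sqrt(S - 35582) = sqrt(-3585 - 35582) = sqrt(-39167) = I*sqrt(39167)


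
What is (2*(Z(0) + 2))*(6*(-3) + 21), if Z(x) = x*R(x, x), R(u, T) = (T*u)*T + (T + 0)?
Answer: 12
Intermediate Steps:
R(u, T) = T + u*T**2 (R(u, T) = u*T**2 + T = T + u*T**2)
Z(x) = x**2*(1 + x**2) (Z(x) = x*(x*(1 + x*x)) = x*(x*(1 + x**2)) = x**2*(1 + x**2))
(2*(Z(0) + 2))*(6*(-3) + 21) = (2*((0**2 + 0**4) + 2))*(6*(-3) + 21) = (2*((0 + 0) + 2))*(-18 + 21) = (2*(0 + 2))*3 = (2*2)*3 = 4*3 = 12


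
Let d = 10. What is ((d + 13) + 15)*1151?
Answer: 43738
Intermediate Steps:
((d + 13) + 15)*1151 = ((10 + 13) + 15)*1151 = (23 + 15)*1151 = 38*1151 = 43738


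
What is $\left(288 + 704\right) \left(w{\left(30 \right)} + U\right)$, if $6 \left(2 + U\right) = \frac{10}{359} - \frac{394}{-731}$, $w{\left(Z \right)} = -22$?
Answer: $- \frac{18669945920}{787287} \approx -23714.0$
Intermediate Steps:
$U = - \frac{1500196}{787287}$ ($U = -2 + \frac{\frac{10}{359} - \frac{394}{-731}}{6} = -2 + \frac{10 \cdot \frac{1}{359} - - \frac{394}{731}}{6} = -2 + \frac{\frac{10}{359} + \frac{394}{731}}{6} = -2 + \frac{1}{6} \cdot \frac{148756}{262429} = -2 + \frac{74378}{787287} = - \frac{1500196}{787287} \approx -1.9055$)
$\left(288 + 704\right) \left(w{\left(30 \right)} + U\right) = \left(288 + 704\right) \left(-22 - \frac{1500196}{787287}\right) = 992 \left(- \frac{18820510}{787287}\right) = - \frac{18669945920}{787287}$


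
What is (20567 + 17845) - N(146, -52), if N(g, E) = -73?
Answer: 38485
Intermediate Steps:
(20567 + 17845) - N(146, -52) = (20567 + 17845) - 1*(-73) = 38412 + 73 = 38485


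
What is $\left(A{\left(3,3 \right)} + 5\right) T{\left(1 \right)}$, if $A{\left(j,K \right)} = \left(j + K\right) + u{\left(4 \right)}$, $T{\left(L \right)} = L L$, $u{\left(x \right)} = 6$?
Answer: $17$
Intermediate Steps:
$T{\left(L \right)} = L^{2}$
$A{\left(j,K \right)} = 6 + K + j$ ($A{\left(j,K \right)} = \left(j + K\right) + 6 = \left(K + j\right) + 6 = 6 + K + j$)
$\left(A{\left(3,3 \right)} + 5\right) T{\left(1 \right)} = \left(\left(6 + 3 + 3\right) + 5\right) 1^{2} = \left(12 + 5\right) 1 = 17 \cdot 1 = 17$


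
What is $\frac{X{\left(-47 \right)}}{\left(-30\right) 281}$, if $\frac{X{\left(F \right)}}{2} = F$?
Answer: $\frac{47}{4215} \approx 0.011151$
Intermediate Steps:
$X{\left(F \right)} = 2 F$
$\frac{X{\left(-47 \right)}}{\left(-30\right) 281} = \frac{2 \left(-47\right)}{\left(-30\right) 281} = - \frac{94}{-8430} = \left(-94\right) \left(- \frac{1}{8430}\right) = \frac{47}{4215}$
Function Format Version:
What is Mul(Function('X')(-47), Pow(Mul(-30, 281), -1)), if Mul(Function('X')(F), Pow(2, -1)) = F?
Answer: Rational(47, 4215) ≈ 0.011151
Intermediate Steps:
Function('X')(F) = Mul(2, F)
Mul(Function('X')(-47), Pow(Mul(-30, 281), -1)) = Mul(Mul(2, -47), Pow(Mul(-30, 281), -1)) = Mul(-94, Pow(-8430, -1)) = Mul(-94, Rational(-1, 8430)) = Rational(47, 4215)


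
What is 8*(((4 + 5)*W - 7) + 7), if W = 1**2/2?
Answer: 36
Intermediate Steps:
W = 1/2 (W = 1*(1/2) = 1/2 ≈ 0.50000)
8*(((4 + 5)*W - 7) + 7) = 8*(((4 + 5)*(1/2) - 7) + 7) = 8*((9*(1/2) - 7) + 7) = 8*((9/2 - 7) + 7) = 8*(-5/2 + 7) = 8*(9/2) = 36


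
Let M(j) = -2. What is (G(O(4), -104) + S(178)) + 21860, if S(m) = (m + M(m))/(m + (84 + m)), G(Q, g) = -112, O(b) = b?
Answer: 108742/5 ≈ 21748.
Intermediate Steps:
S(m) = (-2 + m)/(84 + 2*m) (S(m) = (m - 2)/(m + (84 + m)) = (-2 + m)/(84 + 2*m))
(G(O(4), -104) + S(178)) + 21860 = (-112 + (-2 + 178)/(2*(42 + 178))) + 21860 = (-112 + (½)*176/220) + 21860 = (-112 + (½)*(1/220)*176) + 21860 = (-112 + ⅖) + 21860 = -558/5 + 21860 = 108742/5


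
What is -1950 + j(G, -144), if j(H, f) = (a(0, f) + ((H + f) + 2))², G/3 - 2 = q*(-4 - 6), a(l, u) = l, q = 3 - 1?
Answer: 36466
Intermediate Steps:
q = 2
G = -54 (G = 6 + 3*(2*(-4 - 6)) = 6 + 3*(2*(-10)) = 6 + 3*(-20) = 6 - 60 = -54)
j(H, f) = (2 + H + f)² (j(H, f) = (0 + ((H + f) + 2))² = (0 + (2 + H + f))² = (2 + H + f)²)
-1950 + j(G, -144) = -1950 + (2 - 54 - 144)² = -1950 + (-196)² = -1950 + 38416 = 36466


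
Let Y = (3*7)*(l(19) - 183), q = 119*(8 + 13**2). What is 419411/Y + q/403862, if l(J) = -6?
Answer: -169300566235/1602928278 ≈ -105.62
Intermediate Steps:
q = 21063 (q = 119*(8 + 169) = 119*177 = 21063)
Y = -3969 (Y = (3*7)*(-6 - 183) = 21*(-189) = -3969)
419411/Y + q/403862 = 419411/(-3969) + 21063/403862 = 419411*(-1/3969) + 21063*(1/403862) = -419411/3969 + 21063/403862 = -169300566235/1602928278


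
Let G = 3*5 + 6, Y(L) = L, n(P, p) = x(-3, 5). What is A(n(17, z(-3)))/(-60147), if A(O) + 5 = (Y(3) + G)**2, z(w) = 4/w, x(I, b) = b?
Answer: -571/60147 ≈ -0.0094934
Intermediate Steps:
n(P, p) = 5
G = 21 (G = 15 + 6 = 21)
A(O) = 571 (A(O) = -5 + (3 + 21)**2 = -5 + 24**2 = -5 + 576 = 571)
A(n(17, z(-3)))/(-60147) = 571/(-60147) = 571*(-1/60147) = -571/60147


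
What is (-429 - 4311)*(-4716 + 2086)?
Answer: 12466200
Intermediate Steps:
(-429 - 4311)*(-4716 + 2086) = -4740*(-2630) = 12466200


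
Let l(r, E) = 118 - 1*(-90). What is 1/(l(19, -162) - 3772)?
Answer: -1/3564 ≈ -0.00028058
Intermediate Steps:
l(r, E) = 208 (l(r, E) = 118 + 90 = 208)
1/(l(19, -162) - 3772) = 1/(208 - 3772) = 1/(-3564) = -1/3564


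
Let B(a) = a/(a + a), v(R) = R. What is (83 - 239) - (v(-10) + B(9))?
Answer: -293/2 ≈ -146.50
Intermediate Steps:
B(a) = 1/2 (B(a) = a/((2*a)) = a*(1/(2*a)) = 1/2)
(83 - 239) - (v(-10) + B(9)) = (83 - 239) - (-10 + 1/2) = -156 - 1*(-19/2) = -156 + 19/2 = -293/2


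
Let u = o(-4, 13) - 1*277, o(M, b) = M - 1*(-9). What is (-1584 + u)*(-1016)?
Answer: 1885696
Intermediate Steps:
o(M, b) = 9 + M (o(M, b) = M + 9 = 9 + M)
u = -272 (u = (9 - 4) - 1*277 = 5 - 277 = -272)
(-1584 + u)*(-1016) = (-1584 - 272)*(-1016) = -1856*(-1016) = 1885696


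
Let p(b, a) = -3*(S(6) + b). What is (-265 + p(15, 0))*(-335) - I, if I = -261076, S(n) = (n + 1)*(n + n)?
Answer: 449346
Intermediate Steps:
S(n) = 2*n*(1 + n) (S(n) = (1 + n)*(2*n) = 2*n*(1 + n))
p(b, a) = -252 - 3*b (p(b, a) = -3*(2*6*(1 + 6) + b) = -3*(2*6*7 + b) = -3*(84 + b) = -252 - 3*b)
(-265 + p(15, 0))*(-335) - I = (-265 + (-252 - 3*15))*(-335) - 1*(-261076) = (-265 + (-252 - 45))*(-335) + 261076 = (-265 - 297)*(-335) + 261076 = -562*(-335) + 261076 = 188270 + 261076 = 449346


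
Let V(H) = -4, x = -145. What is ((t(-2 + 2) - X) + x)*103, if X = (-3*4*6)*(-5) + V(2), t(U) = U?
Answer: -51603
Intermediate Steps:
X = 356 (X = (-3*4*6)*(-5) - 4 = -12*6*(-5) - 4 = -72*(-5) - 4 = 360 - 4 = 356)
((t(-2 + 2) - X) + x)*103 = (((-2 + 2) - 1*356) - 145)*103 = ((0 - 356) - 145)*103 = (-356 - 145)*103 = -501*103 = -51603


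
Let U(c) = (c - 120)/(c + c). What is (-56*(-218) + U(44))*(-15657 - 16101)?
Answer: -4264416603/11 ≈ -3.8767e+8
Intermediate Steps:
U(c) = (-120 + c)/(2*c) (U(c) = (-120 + c)/((2*c)) = (-120 + c)*(1/(2*c)) = (-120 + c)/(2*c))
(-56*(-218) + U(44))*(-15657 - 16101) = (-56*(-218) + (1/2)*(-120 + 44)/44)*(-15657 - 16101) = (12208 + (1/2)*(1/44)*(-76))*(-31758) = (12208 - 19/22)*(-31758) = (268557/22)*(-31758) = -4264416603/11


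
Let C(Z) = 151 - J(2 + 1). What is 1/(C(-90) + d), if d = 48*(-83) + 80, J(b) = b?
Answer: -1/3756 ≈ -0.00026624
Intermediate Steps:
C(Z) = 148 (C(Z) = 151 - (2 + 1) = 151 - 1*3 = 151 - 3 = 148)
d = -3904 (d = -3984 + 80 = -3904)
1/(C(-90) + d) = 1/(148 - 3904) = 1/(-3756) = -1/3756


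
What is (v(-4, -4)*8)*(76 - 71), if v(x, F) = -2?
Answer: -80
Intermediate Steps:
(v(-4, -4)*8)*(76 - 71) = (-2*8)*(76 - 71) = -16*5 = -80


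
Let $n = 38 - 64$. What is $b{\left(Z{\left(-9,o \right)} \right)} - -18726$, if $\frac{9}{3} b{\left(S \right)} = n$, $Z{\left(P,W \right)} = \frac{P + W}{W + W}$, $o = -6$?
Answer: $\frac{56152}{3} \approx 18717.0$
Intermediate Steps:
$Z{\left(P,W \right)} = \frac{P + W}{2 W}$
$n = -26$
$b{\left(S \right)} = - \frac{26}{3}$ ($b{\left(S \right)} = \frac{1}{3} \left(-26\right) = - \frac{26}{3}$)
$b{\left(Z{\left(-9,o \right)} \right)} - -18726 = - \frac{26}{3} - -18726 = - \frac{26}{3} + 18726 = \frac{56152}{3}$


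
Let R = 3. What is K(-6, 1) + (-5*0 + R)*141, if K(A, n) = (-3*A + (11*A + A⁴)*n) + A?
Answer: 1665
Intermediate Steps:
K(A, n) = -2*A + n*(A⁴ + 11*A) (K(A, n) = (-3*A + (A⁴ + 11*A)*n) + A = (-3*A + n*(A⁴ + 11*A)) + A = -2*A + n*(A⁴ + 11*A))
K(-6, 1) + (-5*0 + R)*141 = -6*(-2 + 11*1 + 1*(-6)³) + (-5*0 + 3)*141 = -6*(-2 + 11 + 1*(-216)) + (0 + 3)*141 = -6*(-2 + 11 - 216) + 3*141 = -6*(-207) + 423 = 1242 + 423 = 1665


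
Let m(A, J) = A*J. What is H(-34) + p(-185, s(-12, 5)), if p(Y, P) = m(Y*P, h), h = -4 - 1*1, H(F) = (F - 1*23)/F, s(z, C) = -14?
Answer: -440243/34 ≈ -12948.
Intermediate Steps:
H(F) = (-23 + F)/F (H(F) = (F - 23)/F = (-23 + F)/F)
h = -5 (h = -4 - 1 = -5)
p(Y, P) = -5*P*Y (p(Y, P) = (Y*P)*(-5) = (P*Y)*(-5) = -5*P*Y)
H(-34) + p(-185, s(-12, 5)) = (-23 - 34)/(-34) - 5*(-14)*(-185) = -1/34*(-57) - 12950 = 57/34 - 12950 = -440243/34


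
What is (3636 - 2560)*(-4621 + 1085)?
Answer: -3804736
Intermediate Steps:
(3636 - 2560)*(-4621 + 1085) = 1076*(-3536) = -3804736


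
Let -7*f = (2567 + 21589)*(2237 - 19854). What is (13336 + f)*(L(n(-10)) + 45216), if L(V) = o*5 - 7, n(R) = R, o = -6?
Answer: 19230423459116/7 ≈ 2.7472e+12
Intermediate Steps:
f = 425556252/7 (f = -(2567 + 21589)*(2237 - 19854)/7 = -24156*(-17617)/7 = -⅐*(-425556252) = 425556252/7 ≈ 6.0794e+7)
L(V) = -37 (L(V) = -6*5 - 7 = -30 - 7 = -37)
(13336 + f)*(L(n(-10)) + 45216) = (13336 + 425556252/7)*(-37 + 45216) = (425649604/7)*45179 = 19230423459116/7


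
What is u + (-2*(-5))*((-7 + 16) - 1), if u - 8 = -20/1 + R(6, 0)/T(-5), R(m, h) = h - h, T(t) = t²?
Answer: 68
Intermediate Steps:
R(m, h) = 0
u = -12 (u = 8 + (-20/1 + 0/((-5)²)) = 8 + (-20*1 + 0/25) = 8 + (-20 + 0*(1/25)) = 8 + (-20 + 0) = 8 - 20 = -12)
u + (-2*(-5))*((-7 + 16) - 1) = -12 + (-2*(-5))*((-7 + 16) - 1) = -12 + 10*(9 - 1) = -12 + 10*8 = -12 + 80 = 68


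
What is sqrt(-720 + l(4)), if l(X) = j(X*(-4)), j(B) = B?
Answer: 4*I*sqrt(46) ≈ 27.129*I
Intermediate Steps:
l(X) = -4*X (l(X) = X*(-4) = -4*X)
sqrt(-720 + l(4)) = sqrt(-720 - 4*4) = sqrt(-720 - 16) = sqrt(-736) = 4*I*sqrt(46)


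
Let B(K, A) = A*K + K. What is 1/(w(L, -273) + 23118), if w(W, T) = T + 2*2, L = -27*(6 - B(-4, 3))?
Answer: 1/22849 ≈ 4.3766e-5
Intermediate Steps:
B(K, A) = K + A*K
L = -594 (L = -27*(6 - (-4)*(1 + 3)) = -27*(6 - (-4)*4) = -27*(6 - 1*(-16)) = -27*(6 + 16) = -27*22 = -594)
w(W, T) = 4 + T (w(W, T) = T + 4 = 4 + T)
1/(w(L, -273) + 23118) = 1/((4 - 273) + 23118) = 1/(-269 + 23118) = 1/22849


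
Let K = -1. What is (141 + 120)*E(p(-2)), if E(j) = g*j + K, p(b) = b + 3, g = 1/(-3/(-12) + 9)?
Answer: -8613/37 ≈ -232.78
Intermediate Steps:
g = 4/37 (g = 1/(-3*(-1/12) + 9) = 1/(¼ + 9) = 1/(37/4) = 4/37 ≈ 0.10811)
p(b) = 3 + b
E(j) = -1 + 4*j/37 (E(j) = 4*j/37 - 1 = -1 + 4*j/37)
(141 + 120)*E(p(-2)) = (141 + 120)*(-1 + 4*(3 - 2)/37) = 261*(-1 + (4/37)*1) = 261*(-1 + 4/37) = 261*(-33/37) = -8613/37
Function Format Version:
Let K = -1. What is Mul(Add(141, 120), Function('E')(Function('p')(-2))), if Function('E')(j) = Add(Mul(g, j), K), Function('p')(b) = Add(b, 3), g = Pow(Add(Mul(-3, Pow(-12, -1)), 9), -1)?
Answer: Rational(-8613, 37) ≈ -232.78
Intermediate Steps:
g = Rational(4, 37) (g = Pow(Add(Mul(-3, Rational(-1, 12)), 9), -1) = Pow(Add(Rational(1, 4), 9), -1) = Pow(Rational(37, 4), -1) = Rational(4, 37) ≈ 0.10811)
Function('p')(b) = Add(3, b)
Function('E')(j) = Add(-1, Mul(Rational(4, 37), j)) (Function('E')(j) = Add(Mul(Rational(4, 37), j), -1) = Add(-1, Mul(Rational(4, 37), j)))
Mul(Add(141, 120), Function('E')(Function('p')(-2))) = Mul(Add(141, 120), Add(-1, Mul(Rational(4, 37), Add(3, -2)))) = Mul(261, Add(-1, Mul(Rational(4, 37), 1))) = Mul(261, Add(-1, Rational(4, 37))) = Mul(261, Rational(-33, 37)) = Rational(-8613, 37)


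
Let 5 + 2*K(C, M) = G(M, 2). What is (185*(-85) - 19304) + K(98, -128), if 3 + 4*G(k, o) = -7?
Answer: -140131/4 ≈ -35033.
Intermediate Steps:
G(k, o) = -5/2 (G(k, o) = -¾ + (¼)*(-7) = -¾ - 7/4 = -5/2)
K(C, M) = -15/4 (K(C, M) = -5/2 + (½)*(-5/2) = -5/2 - 5/4 = -15/4)
(185*(-85) - 19304) + K(98, -128) = (185*(-85) - 19304) - 15/4 = (-15725 - 19304) - 15/4 = -35029 - 15/4 = -140131/4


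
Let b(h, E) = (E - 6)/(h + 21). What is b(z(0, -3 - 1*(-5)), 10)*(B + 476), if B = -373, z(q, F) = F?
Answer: 412/23 ≈ 17.913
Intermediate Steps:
b(h, E) = (-6 + E)/(21 + h)
b(z(0, -3 - 1*(-5)), 10)*(B + 476) = ((-6 + 10)/(21 + (-3 - 1*(-5))))*(-373 + 476) = (4/(21 + (-3 + 5)))*103 = (4/(21 + 2))*103 = (4/23)*103 = 412/23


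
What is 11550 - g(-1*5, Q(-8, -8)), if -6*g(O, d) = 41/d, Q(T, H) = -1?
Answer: 69259/6 ≈ 11543.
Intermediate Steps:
g(O, d) = -41/(6*d)
11550 - g(-1*5, Q(-8, -8)) = 11550 - (-41)/(6*(-1)) = 11550 - (-41)*(-1)/6 = 11550 - 1*41/6 = 11550 - 41/6 = 69259/6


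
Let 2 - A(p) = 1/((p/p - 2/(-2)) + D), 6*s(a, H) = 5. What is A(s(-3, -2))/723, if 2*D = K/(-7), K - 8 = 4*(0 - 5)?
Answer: 11/4820 ≈ 0.0022822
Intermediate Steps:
s(a, H) = ⅚ (s(a, H) = (⅙)*5 = ⅚)
K = -12 (K = 8 + 4*(0 - 5) = 8 + 4*(-5) = 8 - 20 = -12)
D = 6/7 (D = (-12/(-7))/2 = (-12*(-⅐))/2 = (½)*(12/7) = 6/7 ≈ 0.85714)
A(p) = 33/20 (A(p) = 2 - 1/((p/p - 2/(-2)) + 6/7) = 2 - 1/((1 - 2*(-½)) + 6/7) = 2 - 1/((1 + 1) + 6/7) = 2 - 1/(2 + 6/7) = 2 - 1/20/7 = 2 - 1*7/20 = 2 - 7/20 = 33/20)
A(s(-3, -2))/723 = (33/20)/723 = (1/723)*(33/20) = 11/4820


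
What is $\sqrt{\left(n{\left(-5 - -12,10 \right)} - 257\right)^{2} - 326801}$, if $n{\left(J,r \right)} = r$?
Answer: $8 i \sqrt{4153} \approx 515.55 i$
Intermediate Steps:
$\sqrt{\left(n{\left(-5 - -12,10 \right)} - 257\right)^{2} - 326801} = \sqrt{\left(10 - 257\right)^{2} - 326801} = \sqrt{\left(-247\right)^{2} - 326801} = \sqrt{61009 - 326801} = \sqrt{-265792} = 8 i \sqrt{4153}$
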